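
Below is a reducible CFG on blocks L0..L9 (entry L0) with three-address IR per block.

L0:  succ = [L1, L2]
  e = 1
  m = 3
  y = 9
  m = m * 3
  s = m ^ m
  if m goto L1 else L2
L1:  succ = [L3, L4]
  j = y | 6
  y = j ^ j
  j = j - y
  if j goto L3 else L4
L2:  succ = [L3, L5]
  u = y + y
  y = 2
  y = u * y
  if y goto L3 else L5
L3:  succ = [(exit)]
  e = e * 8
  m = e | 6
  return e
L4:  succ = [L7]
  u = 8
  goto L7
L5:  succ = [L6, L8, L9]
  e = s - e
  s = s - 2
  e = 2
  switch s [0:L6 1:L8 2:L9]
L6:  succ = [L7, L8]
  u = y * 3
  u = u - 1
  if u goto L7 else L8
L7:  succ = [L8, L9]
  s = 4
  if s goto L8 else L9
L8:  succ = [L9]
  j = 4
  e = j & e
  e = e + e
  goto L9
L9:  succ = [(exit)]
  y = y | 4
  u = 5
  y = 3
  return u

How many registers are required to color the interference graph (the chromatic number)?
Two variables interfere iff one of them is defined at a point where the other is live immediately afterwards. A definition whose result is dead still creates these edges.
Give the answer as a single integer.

def/use:
  L0: def={e,m,s,y} ue=∅
  L1: def={j,y} ue={y}
  L2: def={u,y} ue={y}
  L3: def={e,m} ue={e}
  L4: def={u} ue=∅
  L5: def={e,s} ue={e,s}
  L6: def={u} ue={y}
  L7: def={s} ue=∅
  L8: def={e,j} ue={e}
  L9: def={u,y} ue={y}

Live sets:
  live L0: ∅→{e,s,y}
  live L1: {e,y}→{e,y}
  live L2: {e,s,y}→{e,s,y}
  live L3: {e}→∅
  live L4: {e,y}→{e,y}
  live L5: {e,s,y}→{e,y}
  live L6: {e,y}→{e,y}
  live L7: {e,y}→{e,y}
  live L8: {e,y}→{y}
  live L9: {y}→∅

Interfere edges:
  e: {j,m,s,u,y}
  j: {e,y}
  m: {e,s,y}
  s: {e,m,u,y}
  u: {e,s,y}
  y: {e,j,m,s,u}

Colouring:
  lower bound: {e,m,s,y} mutually conflict ⇒ χ ≥ 4
  assign e→r0 j→r2 m→r3 s→r2 u→r3 y→r1 — no edge inside a register ⇒ χ ≤ 4
  χ = 4

Answer: 4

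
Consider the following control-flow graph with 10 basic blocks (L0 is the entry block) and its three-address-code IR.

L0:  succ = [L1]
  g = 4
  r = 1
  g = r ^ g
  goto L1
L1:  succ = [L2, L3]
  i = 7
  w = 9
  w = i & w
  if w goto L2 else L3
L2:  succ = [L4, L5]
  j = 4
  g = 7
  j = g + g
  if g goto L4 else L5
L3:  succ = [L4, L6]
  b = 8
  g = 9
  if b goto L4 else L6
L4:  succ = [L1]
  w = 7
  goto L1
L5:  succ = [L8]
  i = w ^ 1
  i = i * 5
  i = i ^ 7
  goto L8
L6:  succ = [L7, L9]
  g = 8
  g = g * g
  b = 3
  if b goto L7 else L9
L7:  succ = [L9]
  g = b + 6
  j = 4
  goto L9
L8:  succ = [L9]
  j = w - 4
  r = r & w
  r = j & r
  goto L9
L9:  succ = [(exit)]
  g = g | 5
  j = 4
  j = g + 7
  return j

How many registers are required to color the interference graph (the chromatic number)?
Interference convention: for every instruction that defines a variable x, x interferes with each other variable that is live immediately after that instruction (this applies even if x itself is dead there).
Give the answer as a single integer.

Answer: 4

Derivation:
Block summaries:
  L0: def={g,r} ue=∅
  L1: def={i,w} ue=∅
  L2: def={g,j} ue=∅
  L3: def={b,g} ue=∅
  L4: def={w} ue=∅
  L5: def={i} ue={w}
  L6: def={b,g} ue=∅
  L7: def={g,j} ue={b}
  L8: def={j,r} ue={r,w}
  L9: def={g,j} ue={g}

Backward fixpoint:
  live L0: ∅→{r}
  live L1: {r}→{r,w}
  live L2: {r,w}→{g,r,w}
  live L3: {r}→{r}
  live L4: {r}→{r}
  live L5: {g,r,w}→{g,r,w}
  live L6: ∅→{b,g}
  live L7: {b}→{g}
  live L8: {g,r,w}→{g}
  live L9: {g}→∅

Interfere edges:
  b↔{g,r}
  g↔{b,i,j,r,w}
  i↔{g,r,w}
  j↔{g,r,w}
  r↔{b,g,i,j,w}
  w↔{g,i,j,r}

Colouring:
  clique {g,i,r,w} ⇒ need ≥ 4
  4-colouring: R0={g}  R1={r}  R2={b,w}  R3={i,j}
  χ = 4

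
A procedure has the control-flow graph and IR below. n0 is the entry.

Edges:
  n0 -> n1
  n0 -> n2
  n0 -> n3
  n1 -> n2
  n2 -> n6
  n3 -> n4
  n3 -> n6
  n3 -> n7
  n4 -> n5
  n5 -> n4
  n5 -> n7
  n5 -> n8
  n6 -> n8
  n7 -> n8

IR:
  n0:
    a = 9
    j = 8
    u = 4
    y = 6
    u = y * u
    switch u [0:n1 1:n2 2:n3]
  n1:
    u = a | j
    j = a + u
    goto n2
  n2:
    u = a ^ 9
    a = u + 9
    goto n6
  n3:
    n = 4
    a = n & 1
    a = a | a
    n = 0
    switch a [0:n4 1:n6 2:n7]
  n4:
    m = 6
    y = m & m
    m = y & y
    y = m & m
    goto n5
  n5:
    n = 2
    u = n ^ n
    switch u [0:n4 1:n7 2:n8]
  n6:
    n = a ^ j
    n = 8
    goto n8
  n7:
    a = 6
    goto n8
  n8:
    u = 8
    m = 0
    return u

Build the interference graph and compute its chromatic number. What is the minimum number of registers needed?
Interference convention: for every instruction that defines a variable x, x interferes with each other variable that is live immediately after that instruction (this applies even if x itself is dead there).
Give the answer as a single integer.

Per-block:
  n0: {a,j,u,y} / ∅
  n1: {j,u} / {a,j}
  n2: {a,u} / {a}
  n3: {a,n} / ∅
  n4: {m,y} / ∅
  n5: {n,u} / ∅
  n6: {n} / {a,j}
  n7: {a} / ∅
  n8: {m,u} / ∅

Liveness:
  n0: in=∅ out={a,j}
  n1: in={a,j} out={a,j}
  n2: in={a,j} out={a,j}
  n3: in={j} out={a,j}
  n4: in=∅ out=∅
  n5: in=∅ out=∅
  n6: in={a,j} out=∅
  n7: in=∅ out=∅
  n8: in=∅ out=∅

Interference:
  a↔{j,n,u,y}
  j↔{a,n,u,y}
  m↔{u}
  n↔{a,j}
  u↔{a,j,m,y}
  y↔{a,j,u}

Registers:
  lower bound: {a,j,u,y} mutually conflict ⇒ χ ≥ 4
  4-colouring: c0={a,m}  c1={j}  c2={n,u}  c3={y}
  χ = 4

Answer: 4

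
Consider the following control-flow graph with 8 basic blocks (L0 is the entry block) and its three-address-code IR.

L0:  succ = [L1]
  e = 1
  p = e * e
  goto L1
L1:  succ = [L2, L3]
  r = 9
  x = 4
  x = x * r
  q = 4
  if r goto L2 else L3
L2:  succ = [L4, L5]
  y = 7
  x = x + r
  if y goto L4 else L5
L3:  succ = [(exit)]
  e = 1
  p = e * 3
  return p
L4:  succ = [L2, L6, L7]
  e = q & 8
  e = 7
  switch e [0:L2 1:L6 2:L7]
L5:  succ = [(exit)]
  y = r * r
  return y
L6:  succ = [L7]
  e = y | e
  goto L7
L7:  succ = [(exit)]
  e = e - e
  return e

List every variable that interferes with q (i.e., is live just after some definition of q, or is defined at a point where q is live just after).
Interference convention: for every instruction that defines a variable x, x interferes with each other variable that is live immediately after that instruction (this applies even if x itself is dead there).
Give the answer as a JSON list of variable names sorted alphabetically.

def/use:
  L0: def={e,p} ue=∅
  L1: def={q,r,x} ue=∅
  L2: def={x,y} ue={r,x}
  L3: def={e,p} ue=∅
  L4: def={e} ue={q}
  L5: def={y} ue={r}
  L6: def={e} ue={e,y}
  L7: def={e} ue={e}

Backward fixpoint:
  L0 li=∅ lo=∅
  L1 li=∅ lo={q,r,x}
  L2 li={q,r,x} lo={q,r,x,y}
  L3 li=∅ lo=∅
  L4 li={q,r,x,y} lo={e,q,r,x,y}
  L5 li={r} lo=∅
  L6 li={e,y} lo={e}
  L7 li={e} lo=∅

Interfere edges:
  e — {q,r,x,y}
  p — ∅
  q — {e,r,x,y}
  r — {e,q,x,y}
  x — {e,q,r,y}
  y — {e,q,r,x}

N(q) = ["e", "r", "x", "y"]

Answer: ["e", "r", "x", "y"]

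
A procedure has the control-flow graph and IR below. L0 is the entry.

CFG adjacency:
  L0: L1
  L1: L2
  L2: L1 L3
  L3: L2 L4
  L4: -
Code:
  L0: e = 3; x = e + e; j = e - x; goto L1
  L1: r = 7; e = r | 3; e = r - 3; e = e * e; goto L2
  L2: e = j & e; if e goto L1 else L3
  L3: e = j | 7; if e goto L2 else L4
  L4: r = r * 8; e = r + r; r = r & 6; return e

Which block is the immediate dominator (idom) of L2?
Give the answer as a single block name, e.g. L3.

Answer: L1

Working:
idom tree: L1←L0 L2←L1 L3←L2 L4←L3
Dom at joins:
  L1: preds {L0,L2}: {L0} ∩ {L0,L1,L2} = {L0}; idom=L0
  L2: preds {L1,L3}: {L0,L1} ∩ {L0,L1,L2,L3} = {L0,L1}; idom=L1

idom(L2) = L1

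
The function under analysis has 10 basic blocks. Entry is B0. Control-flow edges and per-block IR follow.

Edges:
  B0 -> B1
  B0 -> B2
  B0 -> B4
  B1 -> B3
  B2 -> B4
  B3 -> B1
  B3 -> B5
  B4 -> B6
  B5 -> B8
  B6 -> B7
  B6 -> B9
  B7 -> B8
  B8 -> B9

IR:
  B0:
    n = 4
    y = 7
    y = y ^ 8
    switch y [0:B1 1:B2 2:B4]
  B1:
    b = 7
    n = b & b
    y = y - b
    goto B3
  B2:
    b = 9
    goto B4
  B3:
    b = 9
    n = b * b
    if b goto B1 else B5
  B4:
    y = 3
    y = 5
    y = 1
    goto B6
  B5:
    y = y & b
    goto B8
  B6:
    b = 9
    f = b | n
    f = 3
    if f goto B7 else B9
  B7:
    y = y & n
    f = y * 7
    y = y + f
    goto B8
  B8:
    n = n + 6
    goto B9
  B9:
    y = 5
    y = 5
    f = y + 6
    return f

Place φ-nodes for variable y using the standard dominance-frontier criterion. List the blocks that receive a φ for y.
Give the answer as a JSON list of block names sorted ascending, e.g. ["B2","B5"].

idom tree: B1←B0 B2←B0 B3←B1 B4←B0 B5←B3 B6←B4 B7←B6 B8←B0 B9←B0
Join-block Dom:
  B1: preds {B0,B3}: {B0} ∩ {B0,B1,B3} = {B0}; idom=B0
  B4: preds {B0,B2}: {B0} ∩ {B0,B2} = {B0}; idom=B0
  B8: preds {B5,B7}: {B0,B1,B3,B5} ∩ {B0,B4,B6,B7} = {B0}; idom=B0
  B9: preds {B6,B8}: {B0,B4,B6} ∩ {B0,B8} = {B0}; idom=B0

Frontier:
  join B1 pred B0: · stop@B0
  join B1 pred B3: B3→B1 stop@B0
  join B4 pred B0: · stop@B0
  join B4 pred B2: B2 stop@B0
  join B8 pred B5: B5→B3→B1 stop@B0
  join B8 pred B7: B7→B6→B4 stop@B0
  join B9 pred B6: B6→B4 stop@B0
  join B9 pred B8: B8 stop@B0
  B0: DF=∅
  B1: DF={B1,B8}
  B2: DF={B4}
  B3: DF={B1,B8}
  B4: DF={B8,B9}
  B5: DF={B8}
  B6: DF={B8,B9}
  B7: DF={B8}
  B8: DF={B9}
  B9: DF=∅

φ for y: defs {B0,B1,B4,B5,B7,B9}
  DF⁺ = {B1,B8,B9}

Answer: ["B1", "B8", "B9"]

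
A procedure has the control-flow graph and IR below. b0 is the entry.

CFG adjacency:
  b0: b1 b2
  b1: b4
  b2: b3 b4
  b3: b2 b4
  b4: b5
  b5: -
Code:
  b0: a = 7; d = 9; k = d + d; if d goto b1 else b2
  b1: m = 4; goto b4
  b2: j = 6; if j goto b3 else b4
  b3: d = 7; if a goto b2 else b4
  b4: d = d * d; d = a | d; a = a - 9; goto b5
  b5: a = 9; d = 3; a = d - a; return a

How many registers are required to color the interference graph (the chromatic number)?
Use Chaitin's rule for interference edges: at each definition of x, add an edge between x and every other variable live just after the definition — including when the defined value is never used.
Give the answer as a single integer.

Answer: 3

Working:
Block summaries:
  b0: {a,d,k} / ∅
  b1: {m} / ∅
  b2: {j} / ∅
  b3: {d} / {a}
  b4: {a,d} / {a,d}
  b5: {a,d} / ∅

Backward fixpoint:
  live b0: ∅→{a,d}
  live b1: {a,d}→{a,d}
  live b2: {a,d}→{a,d}
  live b3: {a}→{a,d}
  live b4: {a,d}→∅
  live b5: ∅→∅

Conflict graph:
  a: {d,j,k,m}
  d: {a,j,k,m}
  j: {a,d}
  k: {a,d}
  m: {a,d}

Registers:
  clique {a,d,j} ⇒ need ≥ 3
  3-colouring: c0={a}  c1={d}  c2={j,k,m}
  χ = 3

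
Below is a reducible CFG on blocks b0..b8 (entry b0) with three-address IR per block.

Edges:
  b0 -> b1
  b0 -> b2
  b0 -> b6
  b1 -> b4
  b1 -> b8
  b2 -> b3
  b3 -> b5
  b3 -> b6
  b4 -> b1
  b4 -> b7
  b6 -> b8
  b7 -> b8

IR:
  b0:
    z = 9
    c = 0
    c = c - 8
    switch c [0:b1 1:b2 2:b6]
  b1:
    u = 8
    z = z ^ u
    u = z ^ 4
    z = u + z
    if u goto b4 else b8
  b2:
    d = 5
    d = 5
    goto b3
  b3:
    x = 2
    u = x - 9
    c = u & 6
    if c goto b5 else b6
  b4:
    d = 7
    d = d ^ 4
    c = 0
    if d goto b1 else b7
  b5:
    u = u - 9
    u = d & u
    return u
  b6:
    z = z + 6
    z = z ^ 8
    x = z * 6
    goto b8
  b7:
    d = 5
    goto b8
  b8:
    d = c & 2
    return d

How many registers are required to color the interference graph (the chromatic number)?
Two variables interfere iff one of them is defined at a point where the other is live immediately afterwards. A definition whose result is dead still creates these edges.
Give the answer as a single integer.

Block summaries:
  b0 def {c,z} use ∅
  b1 def {u,z} use {z}
  b2 def {d} use ∅
  b3 def {c,u,x} use ∅
  b4 def {c,d} use ∅
  b5 def {u} use {d,u}
  b6 def {x,z} use {z}
  b7 def {d} use ∅
  b8 def {d} use {c}

Backward fixpoint:
  b0 li=∅ lo={c,z}
  b1 li={c,z} lo={c,z}
  b2 li={z} lo={d,z}
  b3 li={d,z} lo={c,d,u,z}
  b4 li={z} lo={c,z}
  b5 li={d,u} lo=∅
  b6 li={c,z} lo={c}
  b7 li={c} lo={c}
  b8 li={c} lo=∅

Conflict graph:
  c: {d,u,x,z}
  d: {c,u,x,z}
  u: {c,d,z}
  x: {c,d,z}
  z: {c,d,u,x}

Colouring:
  lower bound: {c,d,u,z} mutually conflict ⇒ χ ≥ 4
  4-colouring: R0={c}  R1={d}  R2={z}  R3={u,x}
  χ = 4

Answer: 4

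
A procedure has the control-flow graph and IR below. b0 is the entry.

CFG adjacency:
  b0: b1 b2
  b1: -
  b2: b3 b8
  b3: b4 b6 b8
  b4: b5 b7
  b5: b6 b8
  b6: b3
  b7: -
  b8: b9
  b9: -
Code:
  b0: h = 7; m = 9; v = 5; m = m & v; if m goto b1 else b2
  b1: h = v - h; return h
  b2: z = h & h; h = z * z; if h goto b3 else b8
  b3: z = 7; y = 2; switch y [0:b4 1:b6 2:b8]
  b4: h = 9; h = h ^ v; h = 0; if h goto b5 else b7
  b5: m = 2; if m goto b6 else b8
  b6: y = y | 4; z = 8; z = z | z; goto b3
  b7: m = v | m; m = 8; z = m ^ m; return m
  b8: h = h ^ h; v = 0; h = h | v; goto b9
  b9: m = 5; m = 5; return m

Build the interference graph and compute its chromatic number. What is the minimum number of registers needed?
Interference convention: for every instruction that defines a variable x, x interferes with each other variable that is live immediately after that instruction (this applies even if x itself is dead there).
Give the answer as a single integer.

Answer: 4

Derivation:
def/use:
  b0: def={h,m,v} ue=∅
  b1: def={h} ue={h,v}
  b2: def={h,z} ue={h}
  b3: def={y,z} ue=∅
  b4: def={h} ue={v}
  b5: def={m} ue=∅
  b6: def={y,z} ue={y}
  b7: def={m,z} ue={m,v}
  b8: def={h,v} ue={h}
  b9: def={m} ue=∅

Live sets:
  b0: in=∅ out={h,m,v}
  b1: in={h,v} out=∅
  b2: in={h,m,v} out={h,m,v}
  b3: in={h,m,v} out={h,m,v,y}
  b4: in={m,v,y} out={h,m,v,y}
  b5: in={h,v,y} out={h,m,v,y}
  b6: in={h,m,v,y} out={h,m,v}
  b7: in={m,v} out=∅
  b8: in={h} out=∅
  b9: in=∅ out=∅

Interfere edges:
  h: {m,v,y,z}
  m: {h,v,y,z}
  v: {h,m,y,z}
  y: {h,m,v}
  z: {h,m,v}

Registers:
  clique {h,m,v,y} ⇒ need ≥ 4
  assign h→c0 m→c1 v→c2 y→c3 z→c3 — no edge inside a register ⇒ χ ≤ 4
  χ = 4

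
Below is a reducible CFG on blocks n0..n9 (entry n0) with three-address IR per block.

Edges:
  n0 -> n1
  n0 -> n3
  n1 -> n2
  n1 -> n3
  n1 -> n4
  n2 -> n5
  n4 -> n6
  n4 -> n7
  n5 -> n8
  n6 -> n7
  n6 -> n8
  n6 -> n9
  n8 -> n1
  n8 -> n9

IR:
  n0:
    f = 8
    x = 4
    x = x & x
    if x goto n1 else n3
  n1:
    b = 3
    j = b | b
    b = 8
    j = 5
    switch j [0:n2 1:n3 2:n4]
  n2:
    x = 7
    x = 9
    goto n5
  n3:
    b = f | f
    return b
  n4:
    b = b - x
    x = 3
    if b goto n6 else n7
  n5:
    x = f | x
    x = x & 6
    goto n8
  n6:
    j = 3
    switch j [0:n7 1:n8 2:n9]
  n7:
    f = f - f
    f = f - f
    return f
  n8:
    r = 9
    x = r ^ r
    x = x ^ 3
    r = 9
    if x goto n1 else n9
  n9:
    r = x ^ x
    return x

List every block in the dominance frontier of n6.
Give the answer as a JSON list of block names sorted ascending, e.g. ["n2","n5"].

idom tree: n1←n0 n2←n1 n3←n0 n4←n1 n5←n2 n6←n4 n7←n4 n8←n1 n9←n1
Dom at joins:
  n1: preds {n0,n8}: {n0} ∩ {n0,n1,n8} = {n0}; idom=n0
  n3: preds {n0,n1}: {n0} ∩ {n0,n1} = {n0}; idom=n0
  n7: preds {n4,n6}: {n0,n1,n4} ∩ {n0,n1,n4,n6} = {n0,n1,n4}; idom=n4
  n8: preds {n5,n6}: {n0,n1,n2,n5} ∩ {n0,n1,n4,n6} = {n0,n1}; idom=n1
  n9: preds {n6,n8}: {n0,n1,n4,n6} ∩ {n0,n1,n8} = {n0,n1}; idom=n1

DF walk-up:
  n1←n0: walk · to n0
  n1←n8: walk n8→n1 to n0
  n3←n0: walk · to n0
  n3←n1: walk n1 to n0
  n7←n4: walk · to n4
  n7←n6: walk n6 to n4
  n8←n5: walk n5→n2 to n1
  n8←n6: walk n6→n4 to n1
  n9←n6: walk n6→n4 to n1
  n9←n8: walk n8 to n1
  DF(n0)=∅
  DF(n1)={n1,n3}
  DF(n2)={n8}
  DF(n3)=∅
  DF(n4)={n8,n9}
  DF(n5)={n8}
  DF(n6)={n7,n8,n9}
  DF(n7)=∅
  DF(n8)={n1,n9}
  DF(n9)=∅

DF(n6) = ["n7", "n8", "n9"]

Answer: ["n7", "n8", "n9"]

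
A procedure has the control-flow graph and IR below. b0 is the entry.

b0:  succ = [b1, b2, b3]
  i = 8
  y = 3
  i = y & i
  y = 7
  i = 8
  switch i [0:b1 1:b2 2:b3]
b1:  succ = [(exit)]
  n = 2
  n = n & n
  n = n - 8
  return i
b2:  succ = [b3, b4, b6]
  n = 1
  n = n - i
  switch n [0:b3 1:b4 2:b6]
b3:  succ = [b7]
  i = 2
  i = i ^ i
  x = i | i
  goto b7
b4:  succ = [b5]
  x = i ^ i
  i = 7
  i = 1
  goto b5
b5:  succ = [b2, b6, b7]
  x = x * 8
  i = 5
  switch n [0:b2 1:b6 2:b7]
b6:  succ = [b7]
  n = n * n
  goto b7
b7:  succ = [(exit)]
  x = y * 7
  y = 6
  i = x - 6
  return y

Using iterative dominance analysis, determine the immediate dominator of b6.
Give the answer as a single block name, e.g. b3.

idom tree: b1←b0 b2←b0 b3←b0 b4←b2 b5←b4 b6←b2 b7←b0
Dom at joins:
  b2: preds {b0,b5}: {b0} ∩ {b0,b2,b4,b5} = {b0}; idom=b0
  b3: preds {b0,b2}: {b0} ∩ {b0,b2} = {b0}; idom=b0
  b6: preds {b2,b5}: {b0,b2} ∩ {b0,b2,b4,b5} = {b0,b2}; idom=b2
  b7: preds {b3,b5,b6}: {b0,b3} ∩ {b0,b2,b4,b5} ∩ {b0,b2,b6} = {b0}; idom=b0

idom(b6) = b2

Answer: b2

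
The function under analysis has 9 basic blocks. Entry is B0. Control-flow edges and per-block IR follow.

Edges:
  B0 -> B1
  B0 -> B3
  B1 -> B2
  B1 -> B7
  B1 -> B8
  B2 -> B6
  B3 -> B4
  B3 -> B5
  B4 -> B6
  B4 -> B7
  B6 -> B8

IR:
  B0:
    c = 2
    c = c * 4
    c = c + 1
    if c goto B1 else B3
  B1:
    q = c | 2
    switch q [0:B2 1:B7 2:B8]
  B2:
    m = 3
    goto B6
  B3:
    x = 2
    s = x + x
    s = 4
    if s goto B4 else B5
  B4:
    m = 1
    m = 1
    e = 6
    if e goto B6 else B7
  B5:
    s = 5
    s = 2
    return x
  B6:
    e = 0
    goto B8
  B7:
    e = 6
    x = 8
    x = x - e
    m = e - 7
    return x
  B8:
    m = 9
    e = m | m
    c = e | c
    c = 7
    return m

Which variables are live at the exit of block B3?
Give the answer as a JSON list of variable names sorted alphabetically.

Per-block:
  B0: def={c} ue=∅
  B1: def={q} ue={c}
  B2: def={m} ue=∅
  B3: def={s,x} ue=∅
  B4: def={e,m} ue=∅
  B5: def={s} ue={x}
  B6: def={e} ue=∅
  B7: def={e,m,x} ue=∅
  B8: def={c,e,m} ue={c}

Live sets:
  live B0: ∅→{c}
  live B1: {c}→{c}
  live B2: {c}→{c}
  live B3: {c}→{c,x}
  live B4: {c}→{c}
  live B5: {x}→∅
  live B6: {c}→{c}
  live B7: ∅→∅
  live B8: {c}→∅

live-out(B3) = ["c", "x"]

Answer: ["c", "x"]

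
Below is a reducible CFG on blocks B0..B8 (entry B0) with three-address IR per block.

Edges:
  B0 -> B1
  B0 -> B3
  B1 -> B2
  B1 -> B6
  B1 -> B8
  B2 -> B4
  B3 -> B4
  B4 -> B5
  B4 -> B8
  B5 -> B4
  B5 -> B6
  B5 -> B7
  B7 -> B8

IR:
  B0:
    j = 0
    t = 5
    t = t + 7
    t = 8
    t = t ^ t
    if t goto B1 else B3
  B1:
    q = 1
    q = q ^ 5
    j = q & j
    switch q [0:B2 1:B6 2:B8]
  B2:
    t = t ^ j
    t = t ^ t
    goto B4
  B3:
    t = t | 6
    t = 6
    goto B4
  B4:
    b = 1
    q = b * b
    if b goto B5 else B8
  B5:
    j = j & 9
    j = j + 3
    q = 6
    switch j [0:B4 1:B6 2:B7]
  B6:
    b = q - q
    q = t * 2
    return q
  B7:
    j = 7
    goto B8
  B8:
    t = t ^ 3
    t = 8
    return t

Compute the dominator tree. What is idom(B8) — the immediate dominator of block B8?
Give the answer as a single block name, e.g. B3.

Answer: B0

Working:
idom tree: B1←B0 B2←B1 B3←B0 B4←B0 B5←B4 B6←B0 B7←B5 B8←B0
Dom at joins:
  B4: preds {B2,B3,B5}: {B0,B1,B2} ∩ {B0,B3} ∩ {B0,B4,B5} = {B0}; idom=B0
  B6: preds {B1,B5}: {B0,B1} ∩ {B0,B4,B5} = {B0}; idom=B0
  B8: preds {B1,B4,B7}: {B0,B1} ∩ {B0,B4} ∩ {B0,B4,B5,B7} = {B0}; idom=B0

idom(B8) = B0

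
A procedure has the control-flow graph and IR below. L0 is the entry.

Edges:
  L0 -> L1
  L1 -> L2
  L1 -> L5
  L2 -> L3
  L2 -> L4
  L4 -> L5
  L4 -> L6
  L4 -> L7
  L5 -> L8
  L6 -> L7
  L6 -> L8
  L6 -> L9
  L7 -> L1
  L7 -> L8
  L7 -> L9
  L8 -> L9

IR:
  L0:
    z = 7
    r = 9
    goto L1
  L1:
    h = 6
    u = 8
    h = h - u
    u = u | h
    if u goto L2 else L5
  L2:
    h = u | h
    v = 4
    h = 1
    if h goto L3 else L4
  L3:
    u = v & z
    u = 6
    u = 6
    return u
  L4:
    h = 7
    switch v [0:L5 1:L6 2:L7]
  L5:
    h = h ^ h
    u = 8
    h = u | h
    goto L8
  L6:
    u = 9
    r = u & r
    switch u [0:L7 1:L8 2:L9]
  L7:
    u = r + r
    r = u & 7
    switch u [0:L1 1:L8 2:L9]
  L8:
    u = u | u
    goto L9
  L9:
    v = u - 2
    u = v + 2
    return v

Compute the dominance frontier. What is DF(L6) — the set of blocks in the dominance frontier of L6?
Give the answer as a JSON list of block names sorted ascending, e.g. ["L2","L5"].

Answer: ["L7", "L8", "L9"]

Working:
idom tree: L1←L0 L2←L1 L3←L2 L4←L2 L5←L1 L6←L4 L7←L4 L8←L1 L9←L1
Dom∩ at merges:
  L1: preds {L0,L7}: {L0} ∩ {L0,L1,L2,L4,L7} = {L0}; idom=L0
  L5: preds {L1,L4}: {L0,L1} ∩ {L0,L1,L2,L4} = {L0,L1}; idom=L1
  L7: preds {L4,L6}: {L0,L1,L2,L4} ∩ {L0,L1,L2,L4,L6} = {L0,L1,L2,L4}; idom=L4
  L8: preds {L5,L6,L7}: {L0,L1,L5} ∩ {L0,L1,L2,L4,L6} ∩ {L0,L1,L2,L4,L7} = {L0,L1}; idom=L1
  L9: preds {L6,L7,L8}: {L0,L1,L2,L4,L6} ∩ {L0,L1,L2,L4,L7} ∩ {L0,L1,L8} = {L0,L1}; idom=L1

Frontier:
  L1←L0: walk · to L0
  L1←L7: walk L7→L4→L2→L1 to L0
  L5←L1: walk · to L1
  L5←L4: walk L4→L2 to L1
  L7←L4: walk · to L4
  L7←L6: walk L6 to L4
  L8←L5: walk L5 to L1
  L8←L6: walk L6→L4→L2 to L1
  L8←L7: walk L7→L4→L2 to L1
  L9←L6: walk L6→L4→L2 to L1
  L9←L7: walk L7→L4→L2 to L1
  L9←L8: walk L8 to L1
  L0 → ∅
  L1 → {L1}
  L2 → {L1,L5,L8,L9}
  L3 → ∅
  L4 → {L1,L5,L8,L9}
  L5 → {L8}
  L6 → {L7,L8,L9}
  L7 → {L1,L8,L9}
  L8 → {L9}
  L9 → ∅

DF(L6) = ["L7", "L8", "L9"]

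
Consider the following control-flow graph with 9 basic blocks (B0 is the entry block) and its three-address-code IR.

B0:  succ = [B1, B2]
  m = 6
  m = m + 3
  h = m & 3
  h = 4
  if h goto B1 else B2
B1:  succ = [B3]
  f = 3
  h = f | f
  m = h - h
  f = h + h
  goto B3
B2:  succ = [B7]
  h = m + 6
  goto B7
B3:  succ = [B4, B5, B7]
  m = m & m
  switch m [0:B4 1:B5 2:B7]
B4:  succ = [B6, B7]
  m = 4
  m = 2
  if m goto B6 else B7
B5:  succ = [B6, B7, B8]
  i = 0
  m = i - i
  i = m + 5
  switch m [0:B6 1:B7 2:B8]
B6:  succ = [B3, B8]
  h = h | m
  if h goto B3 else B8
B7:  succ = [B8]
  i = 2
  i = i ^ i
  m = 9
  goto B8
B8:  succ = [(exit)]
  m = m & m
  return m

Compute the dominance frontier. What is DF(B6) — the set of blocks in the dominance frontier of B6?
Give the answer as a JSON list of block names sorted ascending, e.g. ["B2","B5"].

idom tree: B1←B0 B2←B0 B3←B1 B4←B3 B5←B3 B6←B3 B7←B0 B8←B0
Dom at joins:
  B3: preds {B1,B6}: {B0,B1} ∩ {B0,B1,B3,B6} = {B0,B1}; idom=B1
  B6: preds {B4,B5}: {B0,B1,B3,B4} ∩ {B0,B1,B3,B5} = {B0,B1,B3}; idom=B3
  B7: preds {B2,B3,B4,B5}: {B0,B2} ∩ {B0,B1,B3} ∩ {B0,B1,B3,B4} ∩ {B0,B1,B3,B5} = {B0}; idom=B0
  B8: preds {B5,B6,B7}: {B0,B1,B3,B5} ∩ {B0,B1,B3,B6} ∩ {B0,B7} = {B0}; idom=B0

Frontier:
  B3←B1: walk · to B1
  B3←B6: walk B6→B3 to B1
  B6←B4: walk B4 to B3
  B6←B5: walk B5 to B3
  B7←B2: walk B2 to B0
  B7←B3: walk B3→B1 to B0
  B7←B4: walk B4→B3→B1 to B0
  B7←B5: walk B5→B3→B1 to B0
  B8←B5: walk B5→B3→B1 to B0
  B8←B6: walk B6→B3→B1 to B0
  B8←B7: walk B7 to B0
  B0: DF=∅
  B1: DF={B7,B8}
  B2: DF={B7}
  B3: DF={B3,B7,B8}
  B4: DF={B6,B7}
  B5: DF={B6,B7,B8}
  B6: DF={B3,B8}
  B7: DF={B8}
  B8: DF=∅

DF(B6) = ["B3", "B8"]

Answer: ["B3", "B8"]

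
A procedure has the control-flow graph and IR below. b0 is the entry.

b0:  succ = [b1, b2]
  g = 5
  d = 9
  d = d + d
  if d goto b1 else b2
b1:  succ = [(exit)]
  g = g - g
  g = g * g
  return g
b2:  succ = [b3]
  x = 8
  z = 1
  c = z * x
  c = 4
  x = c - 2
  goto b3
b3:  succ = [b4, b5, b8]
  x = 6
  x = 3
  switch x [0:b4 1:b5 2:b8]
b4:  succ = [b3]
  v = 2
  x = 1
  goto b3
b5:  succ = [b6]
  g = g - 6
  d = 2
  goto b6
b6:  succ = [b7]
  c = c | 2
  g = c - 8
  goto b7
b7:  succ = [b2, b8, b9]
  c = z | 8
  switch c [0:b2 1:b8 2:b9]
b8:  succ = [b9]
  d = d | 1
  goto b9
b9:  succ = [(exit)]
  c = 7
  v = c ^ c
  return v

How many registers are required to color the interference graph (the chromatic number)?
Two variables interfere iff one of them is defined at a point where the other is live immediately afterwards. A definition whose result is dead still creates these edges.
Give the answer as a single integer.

Block summaries:
  b0: {d,g} / ∅
  b1: {g} / {g}
  b2: {c,x,z} / ∅
  b3: {x} / ∅
  b4: {v,x} / ∅
  b5: {d,g} / {g}
  b6: {c,g} / {c}
  b7: {c} / {z}
  b8: {d} / {d}
  b9: {c,v} / ∅

Backward fixpoint:
  b0 li=∅ lo={d,g}
  b1 li={g} lo=∅
  b2 li={d,g} lo={c,d,g,z}
  b3 li={c,d,g,z} lo={c,d,g,z}
  b4 li={c,d,g,z} lo={c,d,g,z}
  b5 li={c,g,z} lo={c,d,z}
  b6 li={c,d,z} lo={d,g,z}
  b7 li={d,g,z} lo={d,g}
  b8 li={d} lo=∅
  b9 li=∅ lo=∅

Interference:
  c — {d,g,v,x,z}
  d — {c,g,v,x,z}
  g — {c,d,v,x,z}
  v — {c,d,g,z}
  x — {c,d,g,z}
  z — {c,d,g,v,x}

Registers:
  lower bound: {c,d,g,v,z} mutually conflict ⇒ χ ≥ 5
  5-colouring: c0={c}  c1={d}  c2={g}  c3={z}  c4={v,x}
  χ = 5

Answer: 5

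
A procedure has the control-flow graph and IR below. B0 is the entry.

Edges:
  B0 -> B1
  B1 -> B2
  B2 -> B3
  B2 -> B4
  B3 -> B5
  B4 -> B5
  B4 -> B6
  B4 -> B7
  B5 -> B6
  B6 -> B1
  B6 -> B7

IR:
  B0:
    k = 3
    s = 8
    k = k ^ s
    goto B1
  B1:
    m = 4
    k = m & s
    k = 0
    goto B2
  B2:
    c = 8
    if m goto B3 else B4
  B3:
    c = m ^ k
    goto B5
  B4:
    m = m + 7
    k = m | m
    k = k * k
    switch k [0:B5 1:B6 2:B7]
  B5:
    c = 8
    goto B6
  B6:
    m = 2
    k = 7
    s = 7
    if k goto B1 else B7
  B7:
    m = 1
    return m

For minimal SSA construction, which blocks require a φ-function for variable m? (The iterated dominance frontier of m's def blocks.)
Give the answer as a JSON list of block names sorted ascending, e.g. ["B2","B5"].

Answer: ["B1", "B5", "B6", "B7"]

Derivation:
idom tree: B1←B0 B2←B1 B3←B2 B4←B2 B5←B2 B6←B2 B7←B2
Join-block Dom:
  B1: preds {B0,B6}: {B0} ∩ {B0,B1,B2,B6} = {B0}; idom=B0
  B5: preds {B3,B4}: {B0,B1,B2,B3} ∩ {B0,B1,B2,B4} = {B0,B1,B2}; idom=B2
  B6: preds {B4,B5}: {B0,B1,B2,B4} ∩ {B0,B1,B2,B5} = {B0,B1,B2}; idom=B2
  B7: preds {B4,B6}: {B0,B1,B2,B4} ∩ {B0,B1,B2,B6} = {B0,B1,B2}; idom=B2

DF derivation:
  join B1 pred B0: · stop@B0
  join B1 pred B6: B6→B2→B1 stop@B0
  join B5 pred B3: B3 stop@B2
  join B5 pred B4: B4 stop@B2
  join B6 pred B4: B4 stop@B2
  join B6 pred B5: B5 stop@B2
  join B7 pred B4: B4 stop@B2
  join B7 pred B6: B6 stop@B2
  DF(B0)=∅
  DF(B1)={B1}
  DF(B2)={B1}
  DF(B3)={B5}
  DF(B4)={B5,B6,B7}
  DF(B5)={B6}
  DF(B6)={B1,B7}
  DF(B7)=∅

φ for m: defs {B1,B4,B6,B7}
  DF⁺ = {B1,B5,B6,B7}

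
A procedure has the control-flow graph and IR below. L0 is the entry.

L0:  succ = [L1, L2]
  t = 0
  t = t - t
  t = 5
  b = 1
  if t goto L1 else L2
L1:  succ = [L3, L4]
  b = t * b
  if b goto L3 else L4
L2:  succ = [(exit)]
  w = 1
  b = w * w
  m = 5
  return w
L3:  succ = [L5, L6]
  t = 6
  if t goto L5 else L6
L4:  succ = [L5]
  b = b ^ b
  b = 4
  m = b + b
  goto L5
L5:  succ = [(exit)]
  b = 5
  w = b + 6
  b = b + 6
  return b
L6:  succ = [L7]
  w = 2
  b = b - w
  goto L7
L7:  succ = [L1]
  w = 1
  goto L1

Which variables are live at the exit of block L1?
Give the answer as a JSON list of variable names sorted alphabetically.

def/use:
  L0: def={b,t} ue=∅
  L1: def={b} ue={b,t}
  L2: def={b,m,w} ue=∅
  L3: def={t} ue=∅
  L4: def={b,m} ue={b}
  L5: def={b,w} ue=∅
  L6: def={b,w} ue={b}
  L7: def={w} ue=∅

Liveness:
  L0: in=∅ out={b,t}
  L1: in={b,t} out={b}
  L2: in=∅ out=∅
  L3: in={b} out={b,t}
  L4: in={b} out=∅
  L5: in=∅ out=∅
  L6: in={b,t} out={b,t}
  L7: in={b,t} out={b,t}

live-out(L1) = ["b"]

Answer: ["b"]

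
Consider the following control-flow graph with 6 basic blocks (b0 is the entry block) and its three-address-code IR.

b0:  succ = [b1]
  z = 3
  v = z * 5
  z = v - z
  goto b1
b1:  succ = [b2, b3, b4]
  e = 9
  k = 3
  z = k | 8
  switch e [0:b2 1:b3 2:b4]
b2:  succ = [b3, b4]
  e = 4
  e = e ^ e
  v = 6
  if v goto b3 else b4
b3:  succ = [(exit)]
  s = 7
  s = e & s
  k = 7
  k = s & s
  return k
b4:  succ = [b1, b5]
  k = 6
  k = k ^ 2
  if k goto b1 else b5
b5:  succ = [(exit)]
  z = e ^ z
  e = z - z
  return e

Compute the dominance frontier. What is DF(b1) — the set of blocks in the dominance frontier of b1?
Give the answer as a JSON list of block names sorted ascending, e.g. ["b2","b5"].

Answer: ["b1"]

Working:
idom tree: b1←b0 b2←b1 b3←b1 b4←b1 b5←b4
Dom at joins:
  b1: preds {b0,b4}: {b0} ∩ {b0,b1,b4} = {b0}; idom=b0
  b3: preds {b1,b2}: {b0,b1} ∩ {b0,b1,b2} = {b0,b1}; idom=b1
  b4: preds {b1,b2}: {b0,b1} ∩ {b0,b1,b2} = {b0,b1}; idom=b1

DF derivation:
  b1←b0: walk · to b0
  b1←b4: walk b4→b1 to b0
  b3←b1: walk · to b1
  b3←b2: walk b2 to b1
  b4←b1: walk · to b1
  b4←b2: walk b2 to b1
  DF(b0)=∅
  DF(b1)={b1}
  DF(b2)={b3,b4}
  DF(b3)=∅
  DF(b4)={b1}
  DF(b5)=∅

DF(b1) = ["b1"]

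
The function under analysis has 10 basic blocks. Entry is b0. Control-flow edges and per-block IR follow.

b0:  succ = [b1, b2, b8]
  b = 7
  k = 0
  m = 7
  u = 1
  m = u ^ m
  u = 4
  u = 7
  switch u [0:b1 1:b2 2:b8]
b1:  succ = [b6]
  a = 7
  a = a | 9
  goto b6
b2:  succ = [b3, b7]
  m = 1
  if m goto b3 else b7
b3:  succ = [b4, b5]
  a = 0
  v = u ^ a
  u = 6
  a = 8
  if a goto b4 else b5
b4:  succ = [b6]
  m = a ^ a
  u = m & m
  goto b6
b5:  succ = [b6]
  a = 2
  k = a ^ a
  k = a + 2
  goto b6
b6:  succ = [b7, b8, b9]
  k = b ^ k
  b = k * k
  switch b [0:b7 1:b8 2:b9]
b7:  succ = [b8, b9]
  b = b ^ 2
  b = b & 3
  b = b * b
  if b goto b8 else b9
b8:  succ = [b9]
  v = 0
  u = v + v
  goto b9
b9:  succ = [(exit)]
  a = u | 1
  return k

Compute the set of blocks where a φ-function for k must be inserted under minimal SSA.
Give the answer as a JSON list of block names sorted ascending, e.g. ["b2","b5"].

idom tree: b1←b0 b2←b0 b3←b2 b4←b3 b5←b3 b6←b0 b7←b0 b8←b0 b9←b0
Dom∩ at merges:
  b6: preds {b1,b4,b5}: {b0,b1} ∩ {b0,b2,b3,b4} ∩ {b0,b2,b3,b5} = {b0}; idom=b0
  b7: preds {b2,b6}: {b0,b2} ∩ {b0,b6} = {b0}; idom=b0
  b8: preds {b0,b6,b7}: {b0} ∩ {b0,b6} ∩ {b0,b7} = {b0}; idom=b0
  b9: preds {b6,b7,b8}: {b0,b6} ∩ {b0,b7} ∩ {b0,b8} = {b0}; idom=b0

DF walk-up:
  b6←b1: walk b1 to b0
  b6←b4: walk b4→b3→b2 to b0
  b6←b5: walk b5→b3→b2 to b0
  b7←b2: walk b2 to b0
  b7←b6: walk b6 to b0
  b8←b0: walk · to b0
  b8←b6: walk b6 to b0
  b8←b7: walk b7 to b0
  b9←b6: walk b6 to b0
  b9←b7: walk b7 to b0
  b9←b8: walk b8 to b0
  b0: DF=∅
  b1: DF={b6}
  b2: DF={b6,b7}
  b3: DF={b6}
  b4: DF={b6}
  b5: DF={b6}
  b6: DF={b7,b8,b9}
  b7: DF={b8,b9}
  b8: DF={b9}
  b9: DF=∅

φ for k: defs {b0,b5,b6}
  DF⁺ = {b6,b7,b8,b9}

Answer: ["b6", "b7", "b8", "b9"]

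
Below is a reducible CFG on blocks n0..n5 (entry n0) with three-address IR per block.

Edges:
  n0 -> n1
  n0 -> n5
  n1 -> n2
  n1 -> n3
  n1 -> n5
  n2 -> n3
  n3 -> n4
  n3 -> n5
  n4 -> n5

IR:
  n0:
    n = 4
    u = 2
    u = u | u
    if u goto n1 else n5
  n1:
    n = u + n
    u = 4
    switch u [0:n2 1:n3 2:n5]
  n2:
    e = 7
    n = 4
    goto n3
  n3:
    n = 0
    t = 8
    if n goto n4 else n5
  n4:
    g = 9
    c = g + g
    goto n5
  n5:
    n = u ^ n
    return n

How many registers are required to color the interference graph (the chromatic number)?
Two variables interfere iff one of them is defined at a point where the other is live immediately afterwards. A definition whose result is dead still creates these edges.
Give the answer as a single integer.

Block summaries:
  n0 def {n,u} use ∅
  n1 def {n,u} use {n,u}
  n2 def {e,n} use ∅
  n3 def {n,t} use ∅
  n4 def {c,g} use ∅
  n5 def {n} use {n,u}

Liveness:
  n0 li=∅ lo={n,u}
  n1 li={n,u} lo={n,u}
  n2 li={u} lo={u}
  n3 li={u} lo={n,u}
  n4 li={n,u} lo={n,u}
  n5 li={n,u} lo=∅

Interference:
  c — {n,u}
  e — {u}
  g — {n,u}
  n — {c,g,t,u}
  t — {n,u}
  u — {c,e,g,n,t}

Registers:
  lower bound: {c,n,u} mutually conflict ⇒ χ ≥ 3
  assign c→r2 e→r1 g→r2 n→r1 t→r2 u→r0 — no edge inside a register ⇒ χ ≤ 3
  χ = 3

Answer: 3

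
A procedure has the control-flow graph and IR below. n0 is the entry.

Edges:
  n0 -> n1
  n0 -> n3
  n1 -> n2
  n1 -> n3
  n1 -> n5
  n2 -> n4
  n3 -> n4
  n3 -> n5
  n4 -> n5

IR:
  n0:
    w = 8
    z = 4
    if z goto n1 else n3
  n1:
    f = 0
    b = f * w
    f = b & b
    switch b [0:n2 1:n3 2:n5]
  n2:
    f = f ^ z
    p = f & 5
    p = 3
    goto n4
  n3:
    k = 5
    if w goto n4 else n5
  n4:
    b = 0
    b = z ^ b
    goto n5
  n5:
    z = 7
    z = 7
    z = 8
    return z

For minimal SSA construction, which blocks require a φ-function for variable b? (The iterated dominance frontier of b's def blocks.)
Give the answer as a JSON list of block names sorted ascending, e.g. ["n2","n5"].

idom tree: n1←n0 n2←n1 n3←n0 n4←n0 n5←n0
Join-block Dom:
  n3: preds {n0,n1}: {n0} ∩ {n0,n1} = {n0}; idom=n0
  n4: preds {n2,n3}: {n0,n1,n2} ∩ {n0,n3} = {n0}; idom=n0
  n5: preds {n1,n3,n4}: {n0,n1} ∩ {n0,n3} ∩ {n0,n4} = {n0}; idom=n0

DF derivation:
  n3←n0: walk · to n0
  n3←n1: walk n1 to n0
  n4←n2: walk n2→n1 to n0
  n4←n3: walk n3 to n0
  n5←n1: walk n1 to n0
  n5←n3: walk n3 to n0
  n5←n4: walk n4 to n0
  n0: DF=∅
  n1: DF={n3,n4,n5}
  n2: DF={n4}
  n3: DF={n4,n5}
  n4: DF={n5}
  n5: DF=∅

φ for b: defs {n1,n4}
  DF⁺ = {n3,n4,n5}

Answer: ["n3", "n4", "n5"]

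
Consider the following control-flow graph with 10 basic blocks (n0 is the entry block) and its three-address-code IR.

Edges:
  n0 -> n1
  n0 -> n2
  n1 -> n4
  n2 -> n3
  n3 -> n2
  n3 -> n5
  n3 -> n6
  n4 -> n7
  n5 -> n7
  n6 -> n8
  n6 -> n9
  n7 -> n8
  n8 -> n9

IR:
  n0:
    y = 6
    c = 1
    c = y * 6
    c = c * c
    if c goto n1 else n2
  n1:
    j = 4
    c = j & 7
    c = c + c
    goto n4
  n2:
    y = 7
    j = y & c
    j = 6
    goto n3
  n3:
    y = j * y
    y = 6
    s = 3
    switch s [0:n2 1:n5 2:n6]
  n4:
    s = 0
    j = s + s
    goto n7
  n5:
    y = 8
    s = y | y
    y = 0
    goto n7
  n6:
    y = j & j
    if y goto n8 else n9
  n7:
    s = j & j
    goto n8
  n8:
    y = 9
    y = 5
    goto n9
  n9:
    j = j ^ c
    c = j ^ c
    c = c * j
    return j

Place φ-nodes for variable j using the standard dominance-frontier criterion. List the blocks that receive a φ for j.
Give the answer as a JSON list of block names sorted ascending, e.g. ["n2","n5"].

idom tree: n1←n0 n2←n0 n3←n2 n4←n1 n5←n3 n6←n3 n7←n0 n8←n0 n9←n0
Dom∩ at merges:
  n2: preds {n0,n3}: {n0} ∩ {n0,n2,n3} = {n0}; idom=n0
  n7: preds {n4,n5}: {n0,n1,n4} ∩ {n0,n2,n3,n5} = {n0}; idom=n0
  n8: preds {n6,n7}: {n0,n2,n3,n6} ∩ {n0,n7} = {n0}; idom=n0
  n9: preds {n6,n8}: {n0,n2,n3,n6} ∩ {n0,n8} = {n0}; idom=n0

DF walk-up:
  n2←n0: walk · to n0
  n2←n3: walk n3→n2 to n0
  n7←n4: walk n4→n1 to n0
  n7←n5: walk n5→n3→n2 to n0
  n8←n6: walk n6→n3→n2 to n0
  n8←n7: walk n7 to n0
  n9←n6: walk n6→n3→n2 to n0
  n9←n8: walk n8 to n0
  n0 → ∅
  n1 → {n7}
  n2 → {n2,n7,n8,n9}
  n3 → {n2,n7,n8,n9}
  n4 → {n7}
  n5 → {n7}
  n6 → {n8,n9}
  n7 → {n8}
  n8 → {n9}
  n9 → ∅

φ for j: defs {n1,n2,n4,n9}
  DF⁺ = {n2,n7,n8,n9}

Answer: ["n2", "n7", "n8", "n9"]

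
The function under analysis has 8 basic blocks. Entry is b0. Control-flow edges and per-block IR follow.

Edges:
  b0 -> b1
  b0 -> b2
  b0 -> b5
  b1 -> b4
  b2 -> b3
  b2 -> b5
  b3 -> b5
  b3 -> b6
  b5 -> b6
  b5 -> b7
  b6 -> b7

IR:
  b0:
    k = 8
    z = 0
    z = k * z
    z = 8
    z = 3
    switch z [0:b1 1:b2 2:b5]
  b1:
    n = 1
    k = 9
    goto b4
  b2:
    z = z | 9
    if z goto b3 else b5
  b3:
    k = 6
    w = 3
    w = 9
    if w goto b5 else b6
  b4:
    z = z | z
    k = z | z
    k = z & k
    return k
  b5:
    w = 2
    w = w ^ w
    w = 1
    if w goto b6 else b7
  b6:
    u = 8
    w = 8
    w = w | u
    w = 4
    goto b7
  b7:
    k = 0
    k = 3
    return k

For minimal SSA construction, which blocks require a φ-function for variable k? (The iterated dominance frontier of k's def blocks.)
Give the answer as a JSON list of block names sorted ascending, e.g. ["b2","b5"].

Answer: ["b5", "b6", "b7"]

Derivation:
idom tree: b1←b0 b2←b0 b3←b2 b4←b1 b5←b0 b6←b0 b7←b0
Dom∩ at merges:
  b5: preds {b0,b2,b3}: {b0} ∩ {b0,b2} ∩ {b0,b2,b3} = {b0}; idom=b0
  b6: preds {b3,b5}: {b0,b2,b3} ∩ {b0,b5} = {b0}; idom=b0
  b7: preds {b5,b6}: {b0,b5} ∩ {b0,b6} = {b0}; idom=b0

Frontier:
  b5←b0: walk · to b0
  b5←b2: walk b2 to b0
  b5←b3: walk b3→b2 to b0
  b6←b3: walk b3→b2 to b0
  b6←b5: walk b5 to b0
  b7←b5: walk b5 to b0
  b7←b6: walk b6 to b0
  b0 → ∅
  b1 → ∅
  b2 → {b5,b6}
  b3 → {b5,b6}
  b4 → ∅
  b5 → {b6,b7}
  b6 → {b7}
  b7 → ∅

φ for k: defs {b0,b1,b3,b4,b7}
  DF⁺ = {b5,b6,b7}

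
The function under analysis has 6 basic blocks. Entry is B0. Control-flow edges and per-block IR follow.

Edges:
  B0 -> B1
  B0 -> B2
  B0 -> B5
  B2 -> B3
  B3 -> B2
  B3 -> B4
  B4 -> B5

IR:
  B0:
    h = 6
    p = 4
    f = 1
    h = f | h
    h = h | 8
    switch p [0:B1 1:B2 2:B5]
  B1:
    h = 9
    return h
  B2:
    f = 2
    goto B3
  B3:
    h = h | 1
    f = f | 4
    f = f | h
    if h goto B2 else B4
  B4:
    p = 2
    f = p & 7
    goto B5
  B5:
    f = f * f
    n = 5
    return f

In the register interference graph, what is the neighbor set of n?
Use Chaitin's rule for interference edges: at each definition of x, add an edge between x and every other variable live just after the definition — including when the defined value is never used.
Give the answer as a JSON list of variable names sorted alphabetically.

Answer: ["f"]

Working:
Per-block:
  B0: def={f,h,p} ue=∅
  B1: def={h} ue=∅
  B2: def={f} ue=∅
  B3: def={f,h} ue={f,h}
  B4: def={f,p} ue=∅
  B5: def={f,n} ue={f}

Liveness:
  B0 li=∅ lo={f,h}
  B1 li=∅ lo=∅
  B2 li={h} lo={f,h}
  B3 li={f,h} lo={h}
  B4 li=∅ lo={f}
  B5 li={f} lo=∅

Conflict graph:
  f: {h,n,p}
  h: {f,p}
  n: {f}
  p: {f,h}

N(n) = ["f"]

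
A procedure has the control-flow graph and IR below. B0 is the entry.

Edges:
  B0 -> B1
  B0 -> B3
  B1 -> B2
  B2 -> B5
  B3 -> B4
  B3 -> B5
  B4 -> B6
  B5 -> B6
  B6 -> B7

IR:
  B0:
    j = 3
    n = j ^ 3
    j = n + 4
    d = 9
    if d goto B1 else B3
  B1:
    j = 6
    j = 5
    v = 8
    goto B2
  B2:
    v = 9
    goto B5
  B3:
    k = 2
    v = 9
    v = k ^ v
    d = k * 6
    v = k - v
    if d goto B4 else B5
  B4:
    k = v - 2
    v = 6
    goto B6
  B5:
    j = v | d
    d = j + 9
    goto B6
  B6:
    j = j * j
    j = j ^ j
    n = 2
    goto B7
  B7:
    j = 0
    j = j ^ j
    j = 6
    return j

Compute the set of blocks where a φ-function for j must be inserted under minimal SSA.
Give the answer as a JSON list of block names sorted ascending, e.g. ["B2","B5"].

idom tree: B1←B0 B2←B1 B3←B0 B4←B3 B5←B0 B6←B0 B7←B6
Dom at joins:
  B5: preds {B2,B3}: {B0,B1,B2} ∩ {B0,B3} = {B0}; idom=B0
  B6: preds {B4,B5}: {B0,B3,B4} ∩ {B0,B5} = {B0}; idom=B0

DF derivation:
  join B5 pred B2: B2→B1 stop@B0
  join B5 pred B3: B3 stop@B0
  join B6 pred B4: B4→B3 stop@B0
  join B6 pred B5: B5 stop@B0
  B0 → ∅
  B1 → {B5}
  B2 → {B5}
  B3 → {B5,B6}
  B4 → {B6}
  B5 → {B6}
  B6 → ∅
  B7 → ∅

φ for j: defs {B0,B1,B5,B6,B7}
  DF⁺ = {B5,B6}

Answer: ["B5", "B6"]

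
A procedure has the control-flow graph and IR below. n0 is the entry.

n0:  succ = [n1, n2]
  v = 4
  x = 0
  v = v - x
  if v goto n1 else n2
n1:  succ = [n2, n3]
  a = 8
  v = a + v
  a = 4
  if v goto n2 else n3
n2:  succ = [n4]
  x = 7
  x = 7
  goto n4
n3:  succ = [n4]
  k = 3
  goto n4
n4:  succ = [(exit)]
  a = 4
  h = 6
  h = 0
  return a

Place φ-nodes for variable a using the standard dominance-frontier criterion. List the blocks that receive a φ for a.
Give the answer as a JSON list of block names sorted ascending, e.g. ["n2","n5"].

idom tree: n1←n0 n2←n0 n3←n1 n4←n0
Dom∩ at merges:
  n2: preds {n0,n1}: {n0} ∩ {n0,n1} = {n0}; idom=n0
  n4: preds {n2,n3}: {n0,n2} ∩ {n0,n1,n3} = {n0}; idom=n0

DF derivation:
  join n2 pred n0: · stop@n0
  join n2 pred n1: n1 stop@n0
  join n4 pred n2: n2 stop@n0
  join n4 pred n3: n3→n1 stop@n0
  DF(n0)=∅
  DF(n1)={n2,n4}
  DF(n2)={n4}
  DF(n3)={n4}
  DF(n4)=∅

φ for a: defs {n1,n4}
  DF⁺ = {n2,n4}

Answer: ["n2", "n4"]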